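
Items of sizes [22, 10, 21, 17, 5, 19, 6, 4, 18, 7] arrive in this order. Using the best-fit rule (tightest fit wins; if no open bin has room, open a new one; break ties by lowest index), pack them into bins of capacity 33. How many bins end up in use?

5

  22 → bin 1 (new)  [load 22/33]
  10 → bin 1  [load 32/33]
  21 → bin 2 (new)  [load 21/33]
  17 → bin 3 (new)  [load 17/33]
  5 → bin 2  [load 26/33]
  19 → bin 4 (new)  [load 19/33]
  6 → bin 2  [load 32/33]
  4 → bin 4  [load 23/33]
  18 → bin 5 (new)  [load 18/33]
  7 → bin 4  [load 30/33]
5 bins opened.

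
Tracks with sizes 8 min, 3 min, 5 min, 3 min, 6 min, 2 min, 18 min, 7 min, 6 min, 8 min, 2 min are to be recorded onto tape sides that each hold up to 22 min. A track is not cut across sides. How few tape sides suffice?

4

Total = 18 + 8 + 8 + 7 + 6 + 6 + 5 + 3 + 3 + 2 + 2 = 68 min.
Lower bound: ⌈68/22⌉ = 4 tape sides.
A packing using 4 tape sides:
  side 1: 18 + 3 = 21
  side 2: 8 + 8 + 6 = 22
  side 3: 7 + 6 + 5 + 3 = 21
  side 4: 2 + 2 = 4
This matches the lower bound, so 4 is optimal.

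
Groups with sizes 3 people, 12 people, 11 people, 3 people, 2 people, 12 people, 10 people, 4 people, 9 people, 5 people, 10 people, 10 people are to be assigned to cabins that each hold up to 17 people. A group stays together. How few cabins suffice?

7

Total = 12 + 12 + 11 + 10 + 10 + 10 + 9 + 5 + 4 + 3 + 3 + 2 = 91 people.
Lower bound: ⌈91/17⌉ = 6 cabins.
Also, 7 groups each exceed 17/2 people, and no two of those can share a cabin, so at least 7 cabins are needed.
A packing using 7 cabins:
  cabin 1: 12 + 5 = 17
  cabin 2: 12 + 4 = 16
  cabin 3: 11 + 3 + 3 = 17
  cabin 4: 10 + 2 = 12
  cabin 5: 10 = 10
  cabin 6: 10 = 10
  cabin 7: 9 = 9
This matches the lower bound, so 7 is optimal.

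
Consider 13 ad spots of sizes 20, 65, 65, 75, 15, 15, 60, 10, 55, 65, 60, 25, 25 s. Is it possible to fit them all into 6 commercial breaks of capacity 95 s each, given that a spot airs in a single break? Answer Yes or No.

No

Total = 555 s; ⌈555/95⌉ = 6.
7 ad spots each exceed half the capacity and cannot share a break, forcing at least 7 commercial breaks.
At least 7 commercial breaks are required, but only 6 are allowed.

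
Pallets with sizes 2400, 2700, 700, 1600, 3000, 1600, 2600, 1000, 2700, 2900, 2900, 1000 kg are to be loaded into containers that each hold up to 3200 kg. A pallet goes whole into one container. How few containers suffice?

Total = 3000 + 2900 + 2900 + 2700 + 2700 + 2600 + 2400 + 1600 + 1600 + 1000 + 1000 + 700 = 25100 kg.
Lower bound: ⌈25100/3200⌉ = 8 containers.
A packing using 9 containers:
  container 1: 3000 = 3000
  container 2: 2900 = 2900
  container 3: 2900 = 2900
  container 4: 2700 = 2700
  container 5: 2700 = 2700
  container 6: 2600 = 2600
  container 7: 2400 + 700 = 3100
  container 8: 1600 + 1600 = 3200
  container 9: 1000 + 1000 = 2000
No arrangement into 8 containers stays within capacity, so 9 is optimal.

9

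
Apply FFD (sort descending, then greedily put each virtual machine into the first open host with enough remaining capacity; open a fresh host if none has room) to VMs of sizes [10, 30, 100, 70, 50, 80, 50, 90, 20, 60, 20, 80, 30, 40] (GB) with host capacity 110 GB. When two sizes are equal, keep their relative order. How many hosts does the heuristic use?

7

Sorted descending: 100, 90, 80, 80, 70, 60, 50, 50, 40, 30, 30, 20, 20, 10.
  100 → host 1 (new)  [load 100/110]
  90 → host 2 (new)  [load 90/110]
  80 → host 3 (new)  [load 80/110]
  80 → host 4 (new)  [load 80/110]
  70 → host 5 (new)  [load 70/110]
  60 → host 6 (new)  [load 60/110]
  50 → host 6  [load 110/110]
  50 → host 7 (new)  [load 50/110]
  40 → host 5  [load 110/110]
  30 → host 3  [load 110/110]
  30 → host 4  [load 110/110]
  20 → host 2  [load 110/110]
  20 → host 7  [load 70/110]
  10 → host 1  [load 110/110]
7 hosts opened.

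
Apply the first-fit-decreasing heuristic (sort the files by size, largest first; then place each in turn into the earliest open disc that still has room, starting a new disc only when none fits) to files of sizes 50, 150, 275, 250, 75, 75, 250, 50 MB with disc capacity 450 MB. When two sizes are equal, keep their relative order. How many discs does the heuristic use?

3

Sorted descending: 275, 250, 250, 150, 75, 75, 50, 50.
  275 → disc 1 (new)  [load 275/450]
  250 → disc 2 (new)  [load 250/450]
  250 → disc 3 (new)  [load 250/450]
  150 → disc 1  [load 425/450]
  75 → disc 2  [load 325/450]
  75 → disc 2  [load 400/450]
  50 → disc 2  [load 450/450]
  50 → disc 3  [load 300/450]
3 discs opened.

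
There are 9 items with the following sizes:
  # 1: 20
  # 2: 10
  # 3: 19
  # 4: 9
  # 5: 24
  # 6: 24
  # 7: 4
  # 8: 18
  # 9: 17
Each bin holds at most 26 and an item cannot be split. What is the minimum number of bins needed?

7

Total = 24 + 24 + 20 + 19 + 18 + 17 + 10 + 9 + 4 = 145.
Lower bound: ⌈145/26⌉ = 6 bins.
A packing using 7 bins:
  bin 1: 24 = 24
  bin 2: 24 = 24
  bin 3: 20 + 4 = 24
  bin 4: 19 = 19
  bin 5: 18 = 18
  bin 6: 17 + 9 = 26
  bin 7: 10 = 10
No arrangement into 6 bins stays within capacity, so 7 is optimal.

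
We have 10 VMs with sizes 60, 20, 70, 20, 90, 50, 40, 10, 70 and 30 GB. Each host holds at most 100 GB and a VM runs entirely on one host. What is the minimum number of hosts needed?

5

Total = 90 + 70 + 70 + 60 + 50 + 40 + 30 + 20 + 20 + 10 = 460 GB.
Lower bound: ⌈460/100⌉ = 5 hosts.
A packing using 5 hosts:
  host 1: 90 + 10 = 100
  host 2: 70 + 30 = 100
  host 3: 70 + 20 = 90
  host 4: 60 + 40 = 100
  host 5: 50 + 20 = 70
This matches the lower bound, so 5 is optimal.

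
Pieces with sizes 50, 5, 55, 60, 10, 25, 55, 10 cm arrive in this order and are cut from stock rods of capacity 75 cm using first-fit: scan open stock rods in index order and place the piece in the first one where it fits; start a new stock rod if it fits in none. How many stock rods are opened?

5

  50 → stock rod 1 (new)  [load 50/75]
  5 → stock rod 1  [load 55/75]
  55 → stock rod 2 (new)  [load 55/75]
  60 → stock rod 3 (new)  [load 60/75]
  10 → stock rod 1  [load 65/75]
  25 → stock rod 4 (new)  [load 25/75]
  55 → stock rod 5 (new)  [load 55/75]
  10 → stock rod 1  [load 75/75]
5 stock rods opened.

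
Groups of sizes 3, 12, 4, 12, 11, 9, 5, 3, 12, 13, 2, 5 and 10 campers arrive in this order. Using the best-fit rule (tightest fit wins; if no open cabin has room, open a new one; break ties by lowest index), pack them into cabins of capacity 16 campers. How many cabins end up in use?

  3 → cabin 1 (new)  [load 3/16]
  12 → cabin 1  [load 15/16]
  4 → cabin 2 (new)  [load 4/16]
  12 → cabin 2  [load 16/16]
  11 → cabin 3 (new)  [load 11/16]
  9 → cabin 4 (new)  [load 9/16]
  5 → cabin 3  [load 16/16]
  3 → cabin 4  [load 12/16]
  12 → cabin 5 (new)  [load 12/16]
  13 → cabin 6 (new)  [load 13/16]
  2 → cabin 6  [load 15/16]
  5 → cabin 7 (new)  [load 5/16]
  10 → cabin 7  [load 15/16]
7 cabins opened.

7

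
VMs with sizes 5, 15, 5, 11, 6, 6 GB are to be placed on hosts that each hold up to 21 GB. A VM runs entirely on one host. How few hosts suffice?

3

Total = 15 + 11 + 6 + 6 + 5 + 5 = 48 GB.
Lower bound: ⌈48/21⌉ = 3 hosts.
A packing using 3 hosts:
  host 1: 15 + 6 = 21
  host 2: 11 + 6 = 17
  host 3: 5 + 5 = 10
This matches the lower bound, so 3 is optimal.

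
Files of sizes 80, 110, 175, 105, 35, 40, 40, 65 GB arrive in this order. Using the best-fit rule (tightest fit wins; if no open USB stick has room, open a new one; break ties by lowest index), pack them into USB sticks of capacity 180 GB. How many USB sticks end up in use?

5

  80 → USB stick 1 (new)  [load 80/180]
  110 → USB stick 2 (new)  [load 110/180]
  175 → USB stick 3 (new)  [load 175/180]
  105 → USB stick 4 (new)  [load 105/180]
  35 → USB stick 2  [load 145/180]
  40 → USB stick 4  [load 145/180]
  40 → USB stick 1  [load 120/180]
  65 → USB stick 5 (new)  [load 65/180]
5 USB sticks opened.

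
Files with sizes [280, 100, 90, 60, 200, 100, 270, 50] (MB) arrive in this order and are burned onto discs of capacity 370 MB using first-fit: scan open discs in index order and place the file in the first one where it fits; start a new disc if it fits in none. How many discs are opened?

4

  280 → disc 1 (new)  [load 280/370]
  100 → disc 2 (new)  [load 100/370]
  90 → disc 1  [load 370/370]
  60 → disc 2  [load 160/370]
  200 → disc 2  [load 360/370]
  100 → disc 3 (new)  [load 100/370]
  270 → disc 3  [load 370/370]
  50 → disc 4 (new)  [load 50/370]
4 discs opened.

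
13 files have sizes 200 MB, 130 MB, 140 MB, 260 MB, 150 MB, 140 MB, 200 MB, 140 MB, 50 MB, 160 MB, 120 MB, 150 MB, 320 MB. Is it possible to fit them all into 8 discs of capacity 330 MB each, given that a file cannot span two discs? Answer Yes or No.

A valid assignment using 7 discs:
  disc 1: 320 = 320
  disc 2: 260 + 50 = 310
  disc 3: 200 + 130 = 330
  disc 4: 200 + 120 = 320
  disc 5: 160 + 150 = 310
  disc 6: 150 + 140 = 290
  disc 7: 140 + 140 = 280
That uses only 7 ≤ 8, so 8 discs are enough.

Yes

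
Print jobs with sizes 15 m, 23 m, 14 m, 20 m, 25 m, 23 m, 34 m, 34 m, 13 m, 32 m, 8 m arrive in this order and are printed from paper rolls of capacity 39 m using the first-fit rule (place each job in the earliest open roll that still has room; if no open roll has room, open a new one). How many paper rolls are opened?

7

  15 → roll 1 (new)  [load 15/39]
  23 → roll 1  [load 38/39]
  14 → roll 2 (new)  [load 14/39]
  20 → roll 2  [load 34/39]
  25 → roll 3 (new)  [load 25/39]
  23 → roll 4 (new)  [load 23/39]
  34 → roll 5 (new)  [load 34/39]
  34 → roll 6 (new)  [load 34/39]
  13 → roll 3  [load 38/39]
  32 → roll 7 (new)  [load 32/39]
  8 → roll 4  [load 31/39]
7 paper rolls opened.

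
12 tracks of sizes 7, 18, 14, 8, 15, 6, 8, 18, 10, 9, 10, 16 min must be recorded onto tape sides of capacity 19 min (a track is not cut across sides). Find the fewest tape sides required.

Total = 18 + 18 + 16 + 15 + 14 + 10 + 10 + 9 + 8 + 8 + 7 + 6 = 139 min.
Lower bound: ⌈139/19⌉ = 8 tape sides.
A packing using 9 tape sides:
  side 1: 18 = 18
  side 2: 18 = 18
  side 3: 16 = 16
  side 4: 15 = 15
  side 5: 14 = 14
  side 6: 10 + 9 = 19
  side 7: 10 + 8 = 18
  side 8: 8 + 7 = 15
  side 9: 6 = 6
No arrangement into 8 tape sides stays within capacity, so 9 is optimal.

9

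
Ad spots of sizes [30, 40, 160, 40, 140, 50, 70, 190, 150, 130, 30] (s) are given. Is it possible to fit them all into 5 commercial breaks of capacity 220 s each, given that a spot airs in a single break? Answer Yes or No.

Yes

A valid assignment using 5 commercial breaks:
  break 1: 190 + 30 = 220
  break 2: 160 + 50 = 210
  break 3: 150 + 70 = 220
  break 4: 140 + 40 + 40 = 220
  break 5: 130 + 30 = 160
Every load is within 220 s, so 5 commercial breaks suffice.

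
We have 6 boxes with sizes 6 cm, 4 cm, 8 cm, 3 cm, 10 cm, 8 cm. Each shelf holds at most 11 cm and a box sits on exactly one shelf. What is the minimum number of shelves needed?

4

Total = 10 + 8 + 8 + 6 + 4 + 3 = 39 cm.
Lower bound: ⌈39/11⌉ = 4 shelves.
A packing using 4 shelves:
  shelf 1: 10 = 10
  shelf 2: 8 + 3 = 11
  shelf 3: 8 = 8
  shelf 4: 6 + 4 = 10
This matches the lower bound, so 4 is optimal.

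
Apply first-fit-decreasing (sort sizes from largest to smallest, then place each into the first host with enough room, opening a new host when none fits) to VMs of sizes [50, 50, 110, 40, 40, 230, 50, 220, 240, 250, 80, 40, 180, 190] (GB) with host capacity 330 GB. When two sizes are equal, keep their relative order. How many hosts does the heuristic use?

6

Sorted descending: 250, 240, 230, 220, 190, 180, 110, 80, 50, 50, 50, 40, 40, 40.
  250 → host 1 (new)  [load 250/330]
  240 → host 2 (new)  [load 240/330]
  230 → host 3 (new)  [load 230/330]
  220 → host 4 (new)  [load 220/330]
  190 → host 5 (new)  [load 190/330]
  180 → host 6 (new)  [load 180/330]
  110 → host 4  [load 330/330]
  80 → host 1  [load 330/330]
  50 → host 2  [load 290/330]
  50 → host 3  [load 280/330]
  50 → host 3  [load 330/330]
  40 → host 2  [load 330/330]
  40 → host 5  [load 230/330]
  40 → host 5  [load 270/330]
6 hosts opened.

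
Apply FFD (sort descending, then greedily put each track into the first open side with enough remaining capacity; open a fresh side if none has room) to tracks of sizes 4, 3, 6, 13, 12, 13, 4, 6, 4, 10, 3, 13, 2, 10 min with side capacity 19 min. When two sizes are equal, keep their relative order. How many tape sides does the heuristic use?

Sorted descending: 13, 13, 13, 12, 10, 10, 6, 6, 4, 4, 4, 3, 3, 2.
  13 → side 1 (new)  [load 13/19]
  13 → side 2 (new)  [load 13/19]
  13 → side 3 (new)  [load 13/19]
  12 → side 4 (new)  [load 12/19]
  10 → side 5 (new)  [load 10/19]
  10 → side 6 (new)  [load 10/19]
  6 → side 1  [load 19/19]
  6 → side 2  [load 19/19]
  4 → side 3  [load 17/19]
  4 → side 4  [load 16/19]
  4 → side 5  [load 14/19]
  3 → side 4  [load 19/19]
  3 → side 5  [load 17/19]
  2 → side 3  [load 19/19]
6 tape sides opened.

6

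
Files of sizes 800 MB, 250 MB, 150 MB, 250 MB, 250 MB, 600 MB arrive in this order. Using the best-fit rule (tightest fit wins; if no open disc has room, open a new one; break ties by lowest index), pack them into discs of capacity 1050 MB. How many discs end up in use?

3

  800 → disc 1 (new)  [load 800/1050]
  250 → disc 1  [load 1050/1050]
  150 → disc 2 (new)  [load 150/1050]
  250 → disc 2  [load 400/1050]
  250 → disc 2  [load 650/1050]
  600 → disc 3 (new)  [load 600/1050]
3 discs opened.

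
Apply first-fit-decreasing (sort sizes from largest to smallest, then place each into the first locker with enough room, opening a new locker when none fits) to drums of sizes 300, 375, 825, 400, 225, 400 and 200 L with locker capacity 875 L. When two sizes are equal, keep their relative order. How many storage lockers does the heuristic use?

Sorted descending: 825, 400, 400, 375, 300, 225, 200.
  825 → locker 1 (new)  [load 825/875]
  400 → locker 2 (new)  [load 400/875]
  400 → locker 2  [load 800/875]
  375 → locker 3 (new)  [load 375/875]
  300 → locker 3  [load 675/875]
  225 → locker 4 (new)  [load 225/875]
  200 → locker 3  [load 875/875]
4 storage lockers opened.

4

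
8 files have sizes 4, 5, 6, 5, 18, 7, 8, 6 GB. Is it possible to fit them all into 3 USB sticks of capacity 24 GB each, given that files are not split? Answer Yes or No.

A valid assignment using 3 USB sticks:
  USB stick 1: 18 + 6 = 24
  USB stick 2: 8 + 7 + 6 = 21
  USB stick 3: 5 + 5 + 4 = 14
Every load is within 24 GB, so 3 USB sticks suffice.

Yes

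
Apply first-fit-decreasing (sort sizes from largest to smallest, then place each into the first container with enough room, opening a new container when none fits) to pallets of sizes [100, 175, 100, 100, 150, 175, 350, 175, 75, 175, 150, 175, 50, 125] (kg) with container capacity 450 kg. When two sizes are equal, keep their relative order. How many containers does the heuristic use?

5

Sorted descending: 350, 175, 175, 175, 175, 175, 150, 150, 125, 100, 100, 100, 75, 50.
  350 → container 1 (new)  [load 350/450]
  175 → container 2 (new)  [load 175/450]
  175 → container 2  [load 350/450]
  175 → container 3 (new)  [load 175/450]
  175 → container 3  [load 350/450]
  175 → container 4 (new)  [load 175/450]
  150 → container 4  [load 325/450]
  150 → container 5 (new)  [load 150/450]
  125 → container 4  [load 450/450]
  100 → container 1  [load 450/450]
  100 → container 2  [load 450/450]
  100 → container 3  [load 450/450]
  75 → container 5  [load 225/450]
  50 → container 5  [load 275/450]
5 containers opened.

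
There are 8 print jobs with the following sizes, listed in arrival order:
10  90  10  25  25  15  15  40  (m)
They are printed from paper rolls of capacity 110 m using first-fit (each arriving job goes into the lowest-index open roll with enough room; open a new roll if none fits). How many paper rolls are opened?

3

  10 → roll 1 (new)  [load 10/110]
  90 → roll 1  [load 100/110]
  10 → roll 1  [load 110/110]
  25 → roll 2 (new)  [load 25/110]
  25 → roll 2  [load 50/110]
  15 → roll 2  [load 65/110]
  15 → roll 2  [load 80/110]
  40 → roll 3 (new)  [load 40/110]
3 paper rolls opened.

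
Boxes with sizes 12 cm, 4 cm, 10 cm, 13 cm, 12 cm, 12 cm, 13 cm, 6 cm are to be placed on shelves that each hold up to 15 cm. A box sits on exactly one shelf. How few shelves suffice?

Total = 13 + 13 + 12 + 12 + 12 + 10 + 6 + 4 = 82 cm.
Lower bound: ⌈82/15⌉ = 6 shelves.
A packing using 7 shelves:
  shelf 1: 13 = 13
  shelf 2: 13 = 13
  shelf 3: 12 = 12
  shelf 4: 12 = 12
  shelf 5: 12 = 12
  shelf 6: 10 + 4 = 14
  shelf 7: 6 = 6
No arrangement into 6 shelves stays within capacity, so 7 is optimal.

7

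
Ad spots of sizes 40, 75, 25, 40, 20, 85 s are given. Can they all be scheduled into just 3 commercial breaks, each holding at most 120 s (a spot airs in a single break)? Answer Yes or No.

A valid assignment using 3 commercial breaks:
  break 1: 85 + 25 = 110
  break 2: 75 + 40 = 115
  break 3: 40 + 20 = 60
Every load is within 120 s, so 3 commercial breaks suffice.

Yes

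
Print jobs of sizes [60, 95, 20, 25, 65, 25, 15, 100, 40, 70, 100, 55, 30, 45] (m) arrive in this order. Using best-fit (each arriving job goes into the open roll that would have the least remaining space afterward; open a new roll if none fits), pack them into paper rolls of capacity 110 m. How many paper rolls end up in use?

8

  60 → roll 1 (new)  [load 60/110]
  95 → roll 2 (new)  [load 95/110]
  20 → roll 1  [load 80/110]
  25 → roll 1  [load 105/110]
  65 → roll 3 (new)  [load 65/110]
  25 → roll 3  [load 90/110]
  15 → roll 2  [load 110/110]
  100 → roll 4 (new)  [load 100/110]
  40 → roll 5 (new)  [load 40/110]
  70 → roll 5  [load 110/110]
  100 → roll 6 (new)  [load 100/110]
  55 → roll 7 (new)  [load 55/110]
  30 → roll 7  [load 85/110]
  45 → roll 8 (new)  [load 45/110]
8 paper rolls opened.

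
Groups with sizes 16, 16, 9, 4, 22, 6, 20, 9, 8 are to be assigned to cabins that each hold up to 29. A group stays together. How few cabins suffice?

4

Total = 22 + 20 + 16 + 16 + 9 + 9 + 8 + 6 + 4 = 110.
Lower bound: ⌈110/29⌉ = 4 cabins.
A packing using 4 cabins:
  cabin 1: 22 + 6 = 28
  cabin 2: 20 + 9 = 29
  cabin 3: 16 + 9 + 4 = 29
  cabin 4: 16 + 8 = 24
This matches the lower bound, so 4 is optimal.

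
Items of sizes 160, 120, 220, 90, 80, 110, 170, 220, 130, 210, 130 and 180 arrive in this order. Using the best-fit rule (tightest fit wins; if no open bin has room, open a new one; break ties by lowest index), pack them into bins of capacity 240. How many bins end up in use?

  160 → bin 1 (new)  [load 160/240]
  120 → bin 2 (new)  [load 120/240]
  220 → bin 3 (new)  [load 220/240]
  90 → bin 2  [load 210/240]
  80 → bin 1  [load 240/240]
  110 → bin 4 (new)  [load 110/240]
  170 → bin 5 (new)  [load 170/240]
  220 → bin 6 (new)  [load 220/240]
  130 → bin 4  [load 240/240]
  210 → bin 7 (new)  [load 210/240]
  130 → bin 8 (new)  [load 130/240]
  180 → bin 9 (new)  [load 180/240]
9 bins opened.

9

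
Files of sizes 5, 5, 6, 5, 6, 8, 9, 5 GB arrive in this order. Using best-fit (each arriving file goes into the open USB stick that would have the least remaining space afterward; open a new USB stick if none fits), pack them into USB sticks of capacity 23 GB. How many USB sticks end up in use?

  5 → USB stick 1 (new)  [load 5/23]
  5 → USB stick 1  [load 10/23]
  6 → USB stick 1  [load 16/23]
  5 → USB stick 1  [load 21/23]
  6 → USB stick 2 (new)  [load 6/23]
  8 → USB stick 2  [load 14/23]
  9 → USB stick 2  [load 23/23]
  5 → USB stick 3 (new)  [load 5/23]
3 USB sticks opened.

3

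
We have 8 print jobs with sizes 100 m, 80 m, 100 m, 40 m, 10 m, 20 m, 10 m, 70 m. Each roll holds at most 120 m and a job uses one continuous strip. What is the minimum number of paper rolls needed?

4

Total = 100 + 100 + 80 + 70 + 40 + 20 + 10 + 10 = 430 m.
Lower bound: ⌈430/120⌉ = 4 paper rolls.
A packing using 4 paper rolls:
  roll 1: 100 + 20 = 120
  roll 2: 100 + 10 + 10 = 120
  roll 3: 80 + 40 = 120
  roll 4: 70 = 70
This matches the lower bound, so 4 is optimal.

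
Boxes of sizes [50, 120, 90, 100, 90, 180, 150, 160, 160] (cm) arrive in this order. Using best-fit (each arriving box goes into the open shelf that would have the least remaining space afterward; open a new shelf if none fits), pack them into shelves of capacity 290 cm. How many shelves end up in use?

6

  50 → shelf 1 (new)  [load 50/290]
  120 → shelf 1  [load 170/290]
  90 → shelf 1  [load 260/290]
  100 → shelf 2 (new)  [load 100/290]
  90 → shelf 2  [load 190/290]
  180 → shelf 3 (new)  [load 180/290]
  150 → shelf 4 (new)  [load 150/290]
  160 → shelf 5 (new)  [load 160/290]
  160 → shelf 6 (new)  [load 160/290]
6 shelves opened.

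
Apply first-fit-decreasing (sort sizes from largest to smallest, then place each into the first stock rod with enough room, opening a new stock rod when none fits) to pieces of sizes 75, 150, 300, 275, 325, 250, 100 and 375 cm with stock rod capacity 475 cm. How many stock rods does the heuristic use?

5

Sorted descending: 375, 325, 300, 275, 250, 150, 100, 75.
  375 → stock rod 1 (new)  [load 375/475]
  325 → stock rod 2 (new)  [load 325/475]
  300 → stock rod 3 (new)  [load 300/475]
  275 → stock rod 4 (new)  [load 275/475]
  250 → stock rod 5 (new)  [load 250/475]
  150 → stock rod 2  [load 475/475]
  100 → stock rod 1  [load 475/475]
  75 → stock rod 3  [load 375/475]
5 stock rods opened.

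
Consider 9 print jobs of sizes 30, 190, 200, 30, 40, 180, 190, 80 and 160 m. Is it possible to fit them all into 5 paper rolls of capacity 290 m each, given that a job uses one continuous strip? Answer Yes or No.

Yes

A valid assignment using 5 paper rolls:
  roll 1: 200 + 80 = 280
  roll 2: 190 + 40 + 30 + 30 = 290
  roll 3: 190 = 190
  roll 4: 180 = 180
  roll 5: 160 = 160
Every load is within 290 m, so 5 paper rolls suffice.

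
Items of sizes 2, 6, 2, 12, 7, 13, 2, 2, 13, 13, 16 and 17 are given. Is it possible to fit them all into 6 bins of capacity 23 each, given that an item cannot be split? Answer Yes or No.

Yes

A valid assignment using 6 bins:
  bin 1: 17 + 6 = 23
  bin 2: 16 + 7 = 23
  bin 3: 13 + 2 + 2 + 2 + 2 = 21
  bin 4: 13 = 13
  bin 5: 13 = 13
  bin 6: 12 = 12
Every load is within 23, so 6 bins suffice.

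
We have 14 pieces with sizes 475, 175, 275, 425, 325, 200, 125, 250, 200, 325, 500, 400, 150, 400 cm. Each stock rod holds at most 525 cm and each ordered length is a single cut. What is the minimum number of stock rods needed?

9

Total = 500 + 475 + 425 + 400 + 400 + 325 + 325 + 275 + 250 + 200 + 200 + 175 + 150 + 125 = 4225 cm.
Lower bound: ⌈4225/525⌉ = 9 stock rods.
A packing using 9 stock rods:
  stock rod 1: 500 = 500
  stock rod 2: 475 = 475
  stock rod 3: 425 = 425
  stock rod 4: 400 + 125 = 525
  stock rod 5: 400 = 400
  stock rod 6: 325 + 200 = 525
  stock rod 7: 325 + 200 = 525
  stock rod 8: 275 + 250 = 525
  stock rod 9: 175 + 150 = 325
This matches the lower bound, so 9 is optimal.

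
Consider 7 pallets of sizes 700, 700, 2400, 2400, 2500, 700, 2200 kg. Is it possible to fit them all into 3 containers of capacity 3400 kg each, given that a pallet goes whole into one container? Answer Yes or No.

No

Total = 11600 kg; ⌈11600/3400⌉ = 4.
At least 4 containers are required, but only 3 are allowed.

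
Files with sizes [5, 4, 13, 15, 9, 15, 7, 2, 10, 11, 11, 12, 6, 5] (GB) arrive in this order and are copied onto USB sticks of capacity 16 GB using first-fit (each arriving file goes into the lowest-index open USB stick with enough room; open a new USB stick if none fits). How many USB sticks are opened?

9

  5 → USB stick 1 (new)  [load 5/16]
  4 → USB stick 1  [load 9/16]
  13 → USB stick 2 (new)  [load 13/16]
  15 → USB stick 3 (new)  [load 15/16]
  9 → USB stick 4 (new)  [load 9/16]
  15 → USB stick 5 (new)  [load 15/16]
  7 → USB stick 1  [load 16/16]
  2 → USB stick 2  [load 15/16]
  10 → USB stick 6 (new)  [load 10/16]
  11 → USB stick 7 (new)  [load 11/16]
  11 → USB stick 8 (new)  [load 11/16]
  12 → USB stick 9 (new)  [load 12/16]
  6 → USB stick 4  [load 15/16]
  5 → USB stick 6  [load 15/16]
9 USB sticks opened.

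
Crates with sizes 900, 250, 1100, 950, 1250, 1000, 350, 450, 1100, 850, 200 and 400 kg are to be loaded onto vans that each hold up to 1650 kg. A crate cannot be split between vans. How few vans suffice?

7

Total = 1250 + 1100 + 1100 + 1000 + 950 + 900 + 850 + 450 + 400 + 350 + 250 + 200 = 8800 kg.
Lower bound: ⌈8800/1650⌉ = 6 vans.
Also, 7 crates each exceed 825 kg, and no two of those can share a van, so at least 7 vans are needed.
A packing using 7 vans:
  van 1: 1250 + 400 = 1650
  van 2: 1100 + 450 = 1550
  van 3: 1100 + 350 + 200 = 1650
  van 4: 1000 + 250 = 1250
  van 5: 950 = 950
  van 6: 900 = 900
  van 7: 850 = 850
This matches the lower bound, so 7 is optimal.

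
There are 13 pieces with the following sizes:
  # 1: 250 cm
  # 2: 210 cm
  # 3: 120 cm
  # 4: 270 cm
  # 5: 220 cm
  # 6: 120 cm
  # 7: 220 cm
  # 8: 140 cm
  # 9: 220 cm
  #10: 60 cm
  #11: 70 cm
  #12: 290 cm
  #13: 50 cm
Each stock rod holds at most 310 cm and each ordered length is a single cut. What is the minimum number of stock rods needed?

Total = 290 + 270 + 250 + 220 + 220 + 220 + 210 + 140 + 120 + 120 + 70 + 60 + 50 = 2240 cm.
Lower bound: ⌈2240/310⌉ = 8 stock rods.
A packing using 9 stock rods:
  stock rod 1: 290 = 290
  stock rod 2: 270 = 270
  stock rod 3: 250 + 60 = 310
  stock rod 4: 220 + 70 = 290
  stock rod 5: 220 + 50 = 270
  stock rod 6: 220 = 220
  stock rod 7: 210 = 210
  stock rod 8: 140 + 120 = 260
  stock rod 9: 120 = 120
No arrangement into 8 stock rods stays within capacity, so 9 is optimal.

9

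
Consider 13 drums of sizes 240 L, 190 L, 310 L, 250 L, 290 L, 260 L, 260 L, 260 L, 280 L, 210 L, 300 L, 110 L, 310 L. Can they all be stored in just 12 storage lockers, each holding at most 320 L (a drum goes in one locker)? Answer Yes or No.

A valid assignment using 12 storage lockers:
  locker 1: 310 = 310
  locker 2: 310 = 310
  locker 3: 300 = 300
  locker 4: 290 = 290
  locker 5: 280 = 280
  locker 6: 260 = 260
  locker 7: 260 = 260
  locker 8: 260 = 260
  locker 9: 250 = 250
  locker 10: 240 = 240
  locker 11: 210 + 110 = 320
  locker 12: 190 = 190
Every load is within 320 L, so 12 storage lockers suffice.

Yes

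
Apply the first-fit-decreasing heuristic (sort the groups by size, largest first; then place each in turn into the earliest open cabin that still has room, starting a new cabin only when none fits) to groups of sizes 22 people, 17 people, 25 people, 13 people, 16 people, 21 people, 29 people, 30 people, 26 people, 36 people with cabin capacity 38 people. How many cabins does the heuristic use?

7

Sorted descending: 36, 30, 29, 26, 25, 22, 21, 17, 16, 13.
  36 → cabin 1 (new)  [load 36/38]
  30 → cabin 2 (new)  [load 30/38]
  29 → cabin 3 (new)  [load 29/38]
  26 → cabin 4 (new)  [load 26/38]
  25 → cabin 5 (new)  [load 25/38]
  22 → cabin 6 (new)  [load 22/38]
  21 → cabin 7 (new)  [load 21/38]
  17 → cabin 7  [load 38/38]
  16 → cabin 6  [load 38/38]
  13 → cabin 5  [load 38/38]
7 cabins opened.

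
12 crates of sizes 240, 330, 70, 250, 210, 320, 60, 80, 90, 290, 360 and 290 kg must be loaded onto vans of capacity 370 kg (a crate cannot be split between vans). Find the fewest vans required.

Total = 360 + 330 + 320 + 290 + 290 + 250 + 240 + 210 + 90 + 80 + 70 + 60 = 2590 kg.
Lower bound: ⌈2590/370⌉ = 7 vans.
Also, 8 crates each exceed 185 kg, and no two of those can share a van, so at least 8 vans are needed.
A packing using 8 vans:
  van 1: 360 = 360
  van 2: 330 = 330
  van 3: 320 = 320
  van 4: 290 + 80 = 370
  van 5: 290 + 70 = 360
  van 6: 250 + 90 = 340
  van 7: 240 + 60 = 300
  van 8: 210 = 210
This matches the lower bound, so 8 is optimal.

8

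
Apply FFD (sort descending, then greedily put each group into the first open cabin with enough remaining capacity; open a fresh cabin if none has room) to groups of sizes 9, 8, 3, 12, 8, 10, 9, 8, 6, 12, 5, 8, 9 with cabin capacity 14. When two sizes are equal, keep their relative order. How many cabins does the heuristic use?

Sorted descending: 12, 12, 10, 9, 9, 9, 8, 8, 8, 8, 6, 5, 3.
  12 → cabin 1 (new)  [load 12/14]
  12 → cabin 2 (new)  [load 12/14]
  10 → cabin 3 (new)  [load 10/14]
  9 → cabin 4 (new)  [load 9/14]
  9 → cabin 5 (new)  [load 9/14]
  9 → cabin 6 (new)  [load 9/14]
  8 → cabin 7 (new)  [load 8/14]
  8 → cabin 8 (new)  [load 8/14]
  8 → cabin 9 (new)  [load 8/14]
  8 → cabin 10 (new)  [load 8/14]
  6 → cabin 7  [load 14/14]
  5 → cabin 4  [load 14/14]
  3 → cabin 3  [load 13/14]
10 cabins opened.

10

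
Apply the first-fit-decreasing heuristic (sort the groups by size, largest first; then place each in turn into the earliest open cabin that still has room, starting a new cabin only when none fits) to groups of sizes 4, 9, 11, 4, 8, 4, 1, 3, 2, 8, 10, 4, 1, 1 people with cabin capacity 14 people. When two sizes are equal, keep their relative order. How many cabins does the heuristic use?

5

Sorted descending: 11, 10, 9, 8, 8, 4, 4, 4, 4, 3, 2, 1, 1, 1.
  11 → cabin 1 (new)  [load 11/14]
  10 → cabin 2 (new)  [load 10/14]
  9 → cabin 3 (new)  [load 9/14]
  8 → cabin 4 (new)  [load 8/14]
  8 → cabin 5 (new)  [load 8/14]
  4 → cabin 2  [load 14/14]
  4 → cabin 3  [load 13/14]
  4 → cabin 4  [load 12/14]
  4 → cabin 5  [load 12/14]
  3 → cabin 1  [load 14/14]
  2 → cabin 4  [load 14/14]
  1 → cabin 3  [load 14/14]
  1 → cabin 5  [load 13/14]
  1 → cabin 5  [load 14/14]
5 cabins opened.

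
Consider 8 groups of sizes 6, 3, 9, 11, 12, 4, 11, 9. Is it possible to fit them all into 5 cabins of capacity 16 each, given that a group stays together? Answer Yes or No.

A valid assignment using 5 cabins:
  cabin 1: 12 + 4 = 16
  cabin 2: 11 + 3 = 14
  cabin 3: 11 = 11
  cabin 4: 9 + 6 = 15
  cabin 5: 9 = 9
Every load is within 16, so 5 cabins suffice.

Yes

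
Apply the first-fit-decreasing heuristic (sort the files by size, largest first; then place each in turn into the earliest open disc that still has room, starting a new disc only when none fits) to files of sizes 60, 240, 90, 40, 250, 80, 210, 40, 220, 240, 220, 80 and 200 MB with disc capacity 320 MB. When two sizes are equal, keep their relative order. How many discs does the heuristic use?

7

Sorted descending: 250, 240, 240, 220, 220, 210, 200, 90, 80, 80, 60, 40, 40.
  250 → disc 1 (new)  [load 250/320]
  240 → disc 2 (new)  [load 240/320]
  240 → disc 3 (new)  [load 240/320]
  220 → disc 4 (new)  [load 220/320]
  220 → disc 5 (new)  [load 220/320]
  210 → disc 6 (new)  [load 210/320]
  200 → disc 7 (new)  [load 200/320]
  90 → disc 4  [load 310/320]
  80 → disc 2  [load 320/320]
  80 → disc 3  [load 320/320]
  60 → disc 1  [load 310/320]
  40 → disc 5  [load 260/320]
  40 → disc 5  [load 300/320]
7 discs opened.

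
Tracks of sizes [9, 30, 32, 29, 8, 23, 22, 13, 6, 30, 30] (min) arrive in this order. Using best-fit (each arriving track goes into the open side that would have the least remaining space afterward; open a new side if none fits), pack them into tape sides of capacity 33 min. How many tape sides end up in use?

  9 → side 1 (new)  [load 9/33]
  30 → side 2 (new)  [load 30/33]
  32 → side 3 (new)  [load 32/33]
  29 → side 4 (new)  [load 29/33]
  8 → side 1  [load 17/33]
  23 → side 5 (new)  [load 23/33]
  22 → side 6 (new)  [load 22/33]
  13 → side 1  [load 30/33]
  6 → side 5  [load 29/33]
  30 → side 7 (new)  [load 30/33]
  30 → side 8 (new)  [load 30/33]
8 tape sides opened.

8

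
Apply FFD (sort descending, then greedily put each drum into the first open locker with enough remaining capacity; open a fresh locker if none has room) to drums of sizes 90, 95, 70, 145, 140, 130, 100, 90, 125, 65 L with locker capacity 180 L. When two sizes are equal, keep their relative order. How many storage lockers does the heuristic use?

Sorted descending: 145, 140, 130, 125, 100, 95, 90, 90, 70, 65.
  145 → locker 1 (new)  [load 145/180]
  140 → locker 2 (new)  [load 140/180]
  130 → locker 3 (new)  [load 130/180]
  125 → locker 4 (new)  [load 125/180]
  100 → locker 5 (new)  [load 100/180]
  95 → locker 6 (new)  [load 95/180]
  90 → locker 7 (new)  [load 90/180]
  90 → locker 7  [load 180/180]
  70 → locker 5  [load 170/180]
  65 → locker 6  [load 160/180]
7 storage lockers opened.

7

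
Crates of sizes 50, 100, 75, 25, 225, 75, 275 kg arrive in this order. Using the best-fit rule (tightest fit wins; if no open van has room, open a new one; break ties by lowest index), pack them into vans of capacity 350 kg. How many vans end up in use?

  50 → van 1 (new)  [load 50/350]
  100 → van 1  [load 150/350]
  75 → van 1  [load 225/350]
  25 → van 1  [load 250/350]
  225 → van 2 (new)  [load 225/350]
  75 → van 1  [load 325/350]
  275 → van 3 (new)  [load 275/350]
3 vans opened.

3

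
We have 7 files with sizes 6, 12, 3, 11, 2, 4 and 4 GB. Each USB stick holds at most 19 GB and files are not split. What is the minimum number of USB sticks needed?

3

Total = 12 + 11 + 6 + 4 + 4 + 3 + 2 = 42 GB.
Lower bound: ⌈42/19⌉ = 3 USB sticks.
A packing using 3 USB sticks:
  USB stick 1: 12 + 6 = 18
  USB stick 2: 11 + 4 + 4 = 19
  USB stick 3: 3 + 2 = 5
This matches the lower bound, so 3 is optimal.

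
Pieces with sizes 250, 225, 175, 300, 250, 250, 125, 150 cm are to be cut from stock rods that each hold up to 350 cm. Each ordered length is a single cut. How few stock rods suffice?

Total = 300 + 250 + 250 + 250 + 225 + 175 + 150 + 125 = 1725 cm.
Lower bound: ⌈1725/350⌉ = 5 stock rods.
A packing using 6 stock rods:
  stock rod 1: 300 = 300
  stock rod 2: 250 = 250
  stock rod 3: 250 = 250
  stock rod 4: 250 = 250
  stock rod 5: 225 + 125 = 350
  stock rod 6: 175 + 150 = 325
No arrangement into 5 stock rods stays within capacity, so 6 is optimal.

6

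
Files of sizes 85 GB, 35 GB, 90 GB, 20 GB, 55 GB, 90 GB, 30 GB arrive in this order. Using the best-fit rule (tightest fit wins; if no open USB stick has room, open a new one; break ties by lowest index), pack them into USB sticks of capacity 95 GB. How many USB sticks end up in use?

5

  85 → USB stick 1 (new)  [load 85/95]
  35 → USB stick 2 (new)  [load 35/95]
  90 → USB stick 3 (new)  [load 90/95]
  20 → USB stick 2  [load 55/95]
  55 → USB stick 4 (new)  [load 55/95]
  90 → USB stick 5 (new)  [load 90/95]
  30 → USB stick 2  [load 85/95]
5 USB sticks opened.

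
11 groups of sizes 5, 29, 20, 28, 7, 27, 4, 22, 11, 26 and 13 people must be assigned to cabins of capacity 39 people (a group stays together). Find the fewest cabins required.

Total = 29 + 28 + 27 + 26 + 22 + 20 + 13 + 11 + 7 + 5 + 4 = 192 people.
Lower bound: ⌈192/39⌉ = 5 cabins.
Also, 6 groups each exceed 39/2 people, and no two of those can share a cabin, so at least 6 cabins are needed.
A packing using 6 cabins:
  cabin 1: 29 + 7 = 36
  cabin 2: 28 + 11 = 39
  cabin 3: 27 + 5 + 4 = 36
  cabin 4: 26 + 13 = 39
  cabin 5: 22 = 22
  cabin 6: 20 = 20
This matches the lower bound, so 6 is optimal.

6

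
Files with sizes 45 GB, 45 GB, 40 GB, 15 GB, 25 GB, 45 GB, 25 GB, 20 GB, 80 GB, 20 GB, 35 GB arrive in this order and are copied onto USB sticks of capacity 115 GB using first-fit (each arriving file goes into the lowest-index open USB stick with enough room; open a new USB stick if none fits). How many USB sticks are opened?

4

  45 → USB stick 1 (new)  [load 45/115]
  45 → USB stick 1  [load 90/115]
  40 → USB stick 2 (new)  [load 40/115]
  15 → USB stick 1  [load 105/115]
  25 → USB stick 2  [load 65/115]
  45 → USB stick 2  [load 110/115]
  25 → USB stick 3 (new)  [load 25/115]
  20 → USB stick 3  [load 45/115]
  80 → USB stick 4 (new)  [load 80/115]
  20 → USB stick 3  [load 65/115]
  35 → USB stick 3  [load 100/115]
4 USB sticks opened.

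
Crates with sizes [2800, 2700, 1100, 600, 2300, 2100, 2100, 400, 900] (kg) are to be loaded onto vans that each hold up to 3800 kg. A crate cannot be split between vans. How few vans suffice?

Total = 2800 + 2700 + 2300 + 2100 + 2100 + 1100 + 900 + 600 + 400 = 15000 kg.
Lower bound: ⌈15000/3800⌉ = 4 vans.
Also, 5 crates each exceed 1900 kg, and no two of those can share a van, so at least 5 vans are needed.
A packing using 5 vans:
  van 1: 2800 + 900 = 3700
  van 2: 2700 + 1100 = 3800
  van 3: 2300 + 600 + 400 = 3300
  van 4: 2100 = 2100
  van 5: 2100 = 2100
This matches the lower bound, so 5 is optimal.

5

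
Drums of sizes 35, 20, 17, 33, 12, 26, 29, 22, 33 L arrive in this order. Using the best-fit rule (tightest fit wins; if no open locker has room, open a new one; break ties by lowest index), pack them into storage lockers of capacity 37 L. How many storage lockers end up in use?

  35 → locker 1 (new)  [load 35/37]
  20 → locker 2 (new)  [load 20/37]
  17 → locker 2  [load 37/37]
  33 → locker 3 (new)  [load 33/37]
  12 → locker 4 (new)  [load 12/37]
  26 → locker 5 (new)  [load 26/37]
  29 → locker 6 (new)  [load 29/37]
  22 → locker 4  [load 34/37]
  33 → locker 7 (new)  [load 33/37]
7 storage lockers opened.

7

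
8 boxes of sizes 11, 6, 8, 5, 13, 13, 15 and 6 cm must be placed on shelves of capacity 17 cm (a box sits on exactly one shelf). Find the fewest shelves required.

6

Total = 15 + 13 + 13 + 11 + 8 + 6 + 6 + 5 = 77 cm.
Lower bound: ⌈77/17⌉ = 5 shelves.
A packing using 6 shelves:
  shelf 1: 15 = 15
  shelf 2: 13 = 13
  shelf 3: 13 = 13
  shelf 4: 11 + 6 = 17
  shelf 5: 8 + 6 = 14
  shelf 6: 5 = 5
No arrangement into 5 shelves stays within capacity, so 6 is optimal.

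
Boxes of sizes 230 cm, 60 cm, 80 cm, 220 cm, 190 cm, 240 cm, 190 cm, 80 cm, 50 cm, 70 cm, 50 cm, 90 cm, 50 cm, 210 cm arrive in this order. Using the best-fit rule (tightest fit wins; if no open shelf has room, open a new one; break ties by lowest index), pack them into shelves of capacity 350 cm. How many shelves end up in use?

  230 → shelf 1 (new)  [load 230/350]
  60 → shelf 1  [load 290/350]
  80 → shelf 2 (new)  [load 80/350]
  220 → shelf 2  [load 300/350]
  190 → shelf 3 (new)  [load 190/350]
  240 → shelf 4 (new)  [load 240/350]
  190 → shelf 5 (new)  [load 190/350]
  80 → shelf 4  [load 320/350]
  50 → shelf 2  [load 350/350]
  70 → shelf 3  [load 260/350]
  50 → shelf 1  [load 340/350]
  90 → shelf 3  [load 350/350]
  50 → shelf 5  [load 240/350]
  210 → shelf 6 (new)  [load 210/350]
6 shelves opened.

6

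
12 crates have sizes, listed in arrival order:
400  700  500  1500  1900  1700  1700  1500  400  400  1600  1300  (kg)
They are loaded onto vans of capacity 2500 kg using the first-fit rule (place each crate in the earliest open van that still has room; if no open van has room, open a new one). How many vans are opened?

  400 → van 1 (new)  [load 400/2500]
  700 → van 1  [load 1100/2500]
  500 → van 1  [load 1600/2500]
  1500 → van 2 (new)  [load 1500/2500]
  1900 → van 3 (new)  [load 1900/2500]
  1700 → van 4 (new)  [load 1700/2500]
  1700 → van 5 (new)  [load 1700/2500]
  1500 → van 6 (new)  [load 1500/2500]
  400 → van 1  [load 2000/2500]
  400 → van 1  [load 2400/2500]
  1600 → van 7 (new)  [load 1600/2500]
  1300 → van 8 (new)  [load 1300/2500]
8 vans opened.

8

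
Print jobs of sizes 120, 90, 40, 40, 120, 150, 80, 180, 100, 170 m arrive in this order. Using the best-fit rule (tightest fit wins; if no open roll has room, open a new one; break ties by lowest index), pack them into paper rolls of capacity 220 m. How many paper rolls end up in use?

6

  120 → roll 1 (new)  [load 120/220]
  90 → roll 1  [load 210/220]
  40 → roll 2 (new)  [load 40/220]
  40 → roll 2  [load 80/220]
  120 → roll 2  [load 200/220]
  150 → roll 3 (new)  [load 150/220]
  80 → roll 4 (new)  [load 80/220]
  180 → roll 5 (new)  [load 180/220]
  100 → roll 4  [load 180/220]
  170 → roll 6 (new)  [load 170/220]
6 paper rolls opened.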